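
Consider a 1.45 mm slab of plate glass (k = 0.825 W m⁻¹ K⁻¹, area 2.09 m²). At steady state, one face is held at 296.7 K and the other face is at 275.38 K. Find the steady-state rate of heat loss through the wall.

Q = 25.4 kW

Q = kA·ΔT/L = 0.825 × 2.09 × |296.7 K − 275.38 K| / 0.00145 = 25400 W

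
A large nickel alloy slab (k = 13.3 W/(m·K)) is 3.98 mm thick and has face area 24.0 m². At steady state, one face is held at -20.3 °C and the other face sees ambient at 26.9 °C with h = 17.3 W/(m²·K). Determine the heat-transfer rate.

Series thermal resistances, inner to outer:
  R_nickel alloy = L/(kA) = 0.00398/(13.3·24.0) = 1.247×10^-5 K/W
  R_conv,out = 1/(hA) = 1/(17.3·24.0) = 0.002408 K/W
ΣR = 1.247×10^-5 + 0.002408 = 0.002420 K/W
Q = ΔT/ΣR = (-20.3 °C − 26.9 °C)/0.002420 = -19500 W
(Negative Q ⇒ heat flows inward; heat gain = 19500 W.)

Q = 19500 W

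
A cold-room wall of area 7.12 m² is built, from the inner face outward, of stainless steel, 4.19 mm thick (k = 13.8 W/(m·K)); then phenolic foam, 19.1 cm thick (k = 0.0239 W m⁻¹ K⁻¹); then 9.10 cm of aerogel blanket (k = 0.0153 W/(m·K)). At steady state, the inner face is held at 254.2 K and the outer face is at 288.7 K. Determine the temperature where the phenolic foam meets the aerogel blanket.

T = 273.98 K

Resistance network (inner→outer):
  R_stainless steel = L/(kA) = 0.00419/(13.8·7.12) = 4.264×10^-5 K/W
  R_phenolic foam = L/(kA) = 0.191/(0.0239·7.12) = 1.122 K/W
  R_aerogel blanket = L/(kA) = 0.0910/(0.0153·7.12) = 0.8354 K/W
ΣR = 4.264×10^-5 + 1.122 + 0.8354 = 1.957 K/W
Q = ΔT/ΣR = (254.2 K − 288.7 K)/1.957 = -17.63 W
From the inner boundary to the phenolic foam/aerogel blanket interface, ΣR_partial = 1.122 K/W.
T_interface = T_in − Q·ΣR_partial = 254.2 K − (-17.63)(1.122) = 273.98 K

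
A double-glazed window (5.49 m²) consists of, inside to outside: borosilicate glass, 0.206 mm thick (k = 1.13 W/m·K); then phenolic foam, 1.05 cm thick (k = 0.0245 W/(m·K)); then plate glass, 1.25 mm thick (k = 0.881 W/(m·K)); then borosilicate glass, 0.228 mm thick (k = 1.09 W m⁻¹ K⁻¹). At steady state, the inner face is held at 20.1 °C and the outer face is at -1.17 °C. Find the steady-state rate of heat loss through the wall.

Q = 271 W

Series thermal resistances, inner to outer:
  R_borosilicate glass = L/(kA) = 2.06×10^-4/(1.13·5.49) = 3.321×10^-5 K/W
  R_phenolic foam = L/(kA) = 0.0105/(0.0245·5.49) = 0.07806 K/W
  R_plate glass = L/(kA) = 0.00125/(0.881·5.49) = 2.584×10^-4 K/W
  R_borosilicate glass = L/(kA) = 2.28×10^-4/(1.09·5.49) = 3.810×10^-5 K/W
ΣR = 3.321×10^-5 + 0.07806 + 2.584×10^-4 + 3.810×10^-5 = 0.07839 K/W
Q = ΔT/ΣR = (20.1 °C − -1.17 °C)/0.07839 = 271 W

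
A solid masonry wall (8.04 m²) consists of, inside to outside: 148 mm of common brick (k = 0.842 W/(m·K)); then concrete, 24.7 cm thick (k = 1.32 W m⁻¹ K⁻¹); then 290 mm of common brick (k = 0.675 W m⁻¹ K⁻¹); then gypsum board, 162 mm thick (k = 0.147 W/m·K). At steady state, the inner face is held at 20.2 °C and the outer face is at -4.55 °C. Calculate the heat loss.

Resistance network (inner→outer):
  R_common brick = L/(kA) = 0.148/(0.842·8.04) = 0.02186 K/W
  R_concrete = L/(kA) = 0.247/(1.32·8.04) = 0.02327 K/W
  R_common brick = L/(kA) = 0.290/(0.675·8.04) = 0.05344 K/W
  R_gypsum board = L/(kA) = 0.162/(0.147·8.04) = 0.1371 K/W
ΣR = 0.02186 + 0.02327 + 0.05344 + 0.1371 = 0.2357 K/W
Q = ΔT/ΣR = (20.2 °C − -4.55 °C)/0.2357 = 105 W

Q = 105 W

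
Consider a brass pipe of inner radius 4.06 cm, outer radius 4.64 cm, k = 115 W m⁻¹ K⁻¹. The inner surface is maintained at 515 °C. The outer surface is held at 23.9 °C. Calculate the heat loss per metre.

Q' = 2660 kW/m

Q' = 2πk·ΔT/ln(r₂/r₁) = 2π × 115 × 491.1 / ln(0.0464/0.0406) = 2.66×10^6 W/m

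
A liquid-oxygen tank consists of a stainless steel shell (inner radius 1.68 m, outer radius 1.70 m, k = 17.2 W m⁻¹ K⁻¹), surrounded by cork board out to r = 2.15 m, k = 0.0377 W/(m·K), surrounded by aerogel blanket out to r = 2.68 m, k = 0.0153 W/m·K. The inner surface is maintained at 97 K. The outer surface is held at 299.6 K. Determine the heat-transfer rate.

Q = 274 W

Resistance network (inner→outer):
  R_stainless steel = (1/1.68 − 1/1.70)/(4πk) = 0.007003/(4π·17.2) = 3.240×10^-5 K/W
  R_cork board = (1/1.70 − 1/2.15)/(4πk) = 0.1231/(4π·0.0377) = 0.2599 K/W
  R_aerogel blanket = (1/2.15 − 1/2.68)/(4πk) = 0.09198/(4π·0.0153) = 0.4784 K/W
ΣR = 3.240×10^-5 + 0.2599 + 0.4784 = 0.7383 K/W
Q = ΔT/ΣR = (97 K − 299.6 K)/0.7383 = -274 W
(Negative Q ⇒ heat flows inward; heat gain = 274 W.)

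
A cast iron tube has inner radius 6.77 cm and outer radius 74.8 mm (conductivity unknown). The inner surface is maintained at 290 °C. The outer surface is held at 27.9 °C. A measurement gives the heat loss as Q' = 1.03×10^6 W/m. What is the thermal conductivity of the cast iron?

ΣR = ΔT/Q' = |290 − 27.9|/1.03×10^6 = 2.545×10^-4 m·K/W
ln(r₂/r₁)/(2πk) = 2.545×10^-4 ⇒ k = 0.09973/(2π·2.545×10^-4) = 62.4 W/m·K

k = 62.4 W/m·K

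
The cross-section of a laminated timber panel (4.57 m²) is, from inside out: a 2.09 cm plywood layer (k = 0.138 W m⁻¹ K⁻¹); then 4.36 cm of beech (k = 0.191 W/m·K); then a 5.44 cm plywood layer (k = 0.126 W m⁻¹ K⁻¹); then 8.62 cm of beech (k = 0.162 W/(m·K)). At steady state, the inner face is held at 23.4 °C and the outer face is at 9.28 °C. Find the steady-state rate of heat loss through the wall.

Q = 48.0 W

Resistance network (inner→outer):
  R_plywood = L/(kA) = 0.0209/(0.138·4.57) = 0.03314 K/W
  R_beech = L/(kA) = 0.0436/(0.191·4.57) = 0.04995 K/W
  R_plywood = L/(kA) = 0.0544/(0.126·4.57) = 0.09447 K/W
  R_beech = L/(kA) = 0.0862/(0.162·4.57) = 0.1164 K/W
ΣR = 0.03314 + 0.04995 + 0.09447 + 0.1164 = 0.2940 K/W
Q = ΔT/ΣR = (23.4 °C − 9.28 °C)/0.2940 = 48.0 W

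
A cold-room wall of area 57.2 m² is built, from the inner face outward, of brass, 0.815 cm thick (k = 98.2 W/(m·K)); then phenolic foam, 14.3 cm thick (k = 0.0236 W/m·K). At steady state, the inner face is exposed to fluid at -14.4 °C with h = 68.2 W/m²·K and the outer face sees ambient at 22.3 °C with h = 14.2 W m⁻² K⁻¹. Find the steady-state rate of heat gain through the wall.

Q = 342 W

Series thermal resistances, inner to outer:
  R_conv,in = 1/(hA) = 1/(68.2·57.2) = 2.563×10^-4 K/W
  R_brass = L/(kA) = 0.00815/(98.2·57.2) = 1.451×10^-6 K/W
  R_phenolic foam = L/(kA) = 0.143/(0.0236·57.2) = 0.1059 K/W
  R_conv,out = 1/(hA) = 1/(14.2·57.2) = 0.001231 K/W
ΣR = 2.563×10^-4 + 1.451×10^-6 + 0.1059 + 0.001231 = 0.1074 K/W
Q = ΔT/ΣR = (-14.4 °C − 22.3 °C)/0.1074 = -342 W
(Negative Q ⇒ heat flows inward; heat gain = 342 W.)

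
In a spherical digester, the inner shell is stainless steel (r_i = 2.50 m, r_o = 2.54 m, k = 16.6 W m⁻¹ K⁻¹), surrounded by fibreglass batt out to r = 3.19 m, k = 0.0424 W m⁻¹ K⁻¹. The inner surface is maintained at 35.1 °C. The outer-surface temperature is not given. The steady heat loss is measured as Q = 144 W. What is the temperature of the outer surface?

T_out = 13.4 °C

Series resistances:
  R_stainless steel = (1/2.50 − 1/2.54)/(4πk) = 0.006299/(4π·16.6) = 3.020×10^-5 K/W
  R_fibreglass batt = (1/2.54 − 1/3.19)/(4πk) = 0.08022/(4π·0.0424) = 0.1506 K/W
ΣR = 0.1506 K/W
ΔT = Q·ΣR = 144 × 0.1506 = 21.69 K
Heat flows outward, so T_out = T_in − ΔT = 35.1 − 21.69 = 13.4 °C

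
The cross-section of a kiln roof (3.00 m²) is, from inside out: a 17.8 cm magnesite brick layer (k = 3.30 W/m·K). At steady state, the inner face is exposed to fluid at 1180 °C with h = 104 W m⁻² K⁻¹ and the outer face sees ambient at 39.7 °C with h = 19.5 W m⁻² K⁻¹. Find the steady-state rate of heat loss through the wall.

Resistance network (inner→outer):
  R_conv,in = 1/(hA) = 1/(104·3.00) = 0.003205 K/W
  R_magnesite brick = L/(kA) = 0.178/(3.30·3.00) = 0.01798 K/W
  R_conv,out = 1/(hA) = 1/(19.5·3.00) = 0.01709 K/W
ΣR = 0.003205 + 0.01798 + 0.01709 = 0.03828 K/W
Q = ΔT/ΣR = (1180 °C − 39.7 °C)/0.03828 = 29800 W

Q = 29.8 kW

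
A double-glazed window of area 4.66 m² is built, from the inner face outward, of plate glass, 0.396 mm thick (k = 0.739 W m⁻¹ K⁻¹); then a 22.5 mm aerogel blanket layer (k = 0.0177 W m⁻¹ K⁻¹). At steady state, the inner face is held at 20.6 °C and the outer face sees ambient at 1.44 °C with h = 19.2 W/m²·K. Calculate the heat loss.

Resistance network (inner→outer):
  R_plate glass = L/(kA) = 3.96×10^-4/(0.739·4.66) = 1.150×10^-4 K/W
  R_aerogel blanket = L/(kA) = 0.0225/(0.0177·4.66) = 0.2728 K/W
  R_conv,out = 1/(hA) = 1/(19.2·4.66) = 0.01118 K/W
ΣR = 1.150×10^-4 + 0.2728 + 0.01118 = 0.2841 K/W
Q = ΔT/ΣR = (20.6 °C − 1.44 °C)/0.2841 = 67.4 W

Q = 67.4 W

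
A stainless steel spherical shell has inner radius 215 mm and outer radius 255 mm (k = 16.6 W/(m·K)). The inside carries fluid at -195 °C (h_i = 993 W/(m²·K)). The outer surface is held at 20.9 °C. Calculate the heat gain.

Q = 41.3 kW

Series thermal resistances, inner to outer:
  R_conv,in = 1/(4πr²h) = 1/(4π·0.215²·993) = 0.001734 K/W
  R_stainless steel = (1/0.215 − 1/0.255)/(4πk) = 0.7296/(4π·16.6) = 0.003498 K/W
ΣR = 0.001734 + 0.003498 = 0.005232 K/W
Q = ΔT/ΣR = (-195 °C − 20.9 °C)/0.005232 = -41300 W
(Negative Q ⇒ heat flows inward; heat gain = 41300 W.)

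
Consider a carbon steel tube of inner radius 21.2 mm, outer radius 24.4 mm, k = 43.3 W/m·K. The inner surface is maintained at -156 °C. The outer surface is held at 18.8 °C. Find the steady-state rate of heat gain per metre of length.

Q' = 338 kW/m

Q' = 2πk·ΔT/ln(r₂/r₁) = 2π × 43.3 × 174.8 / ln(0.0244/0.0212) = 3.38×10^5 W/m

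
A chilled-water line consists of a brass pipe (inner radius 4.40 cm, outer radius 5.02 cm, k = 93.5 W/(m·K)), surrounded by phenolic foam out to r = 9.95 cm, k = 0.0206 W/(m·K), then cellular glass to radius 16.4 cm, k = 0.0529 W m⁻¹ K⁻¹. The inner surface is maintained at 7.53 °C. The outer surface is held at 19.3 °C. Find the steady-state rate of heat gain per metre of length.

Series thermal resistances, inner to outer:
  R'_brass = ln(0.0502/0.0440)/(2πk) = 0.1318/(2π·93.5) = 2.244×10^-4 m·K/W
  R'_phenolic foam = ln(0.0995/0.0502)/(2πk) = 0.6841/(2π·0.0206) = 5.286 m·K/W
  R'_cellular glass = ln(0.164/0.0995)/(2πk) = 0.4997/(2π·0.0529) = 1.503 m·K/W
ΣR = 2.244×10^-4 + 5.286 + 1.503 = 6.789 m·K/W
Q' = ΔT/ΣR = (7.53 °C − 19.3 °C)/6.789 = -1.73 W/m
(Negative Q' ⇒ heat flows inward; heat gain = 1.73 W/m.)

Q' = 1.73 W/m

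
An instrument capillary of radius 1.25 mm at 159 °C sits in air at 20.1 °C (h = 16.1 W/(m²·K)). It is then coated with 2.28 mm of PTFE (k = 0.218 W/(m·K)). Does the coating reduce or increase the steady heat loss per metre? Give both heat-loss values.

Critical radius for a cylinder: r_cr = k/h = 0.0135 m = 1.35 cm.
Outer radius after coating: r₂ = 0.00125 + 0.00228 = 0.00353 m.
Since r₁ < r_cr and r₂ ≤ r_cr, the coating moves toward the maximum at r_cr — heat loss rises.
Bare: R = 1/(2πr₁h) = 7.908 m·K/W; Q = 138.9/7.908 = 17.6 W/m.
Coated: R = R_cond + R_conv = 3.558 m·K/W; Q = 138.9/3.558 = 39.0 W/m.

increases: 17.6 → 39.0 W/m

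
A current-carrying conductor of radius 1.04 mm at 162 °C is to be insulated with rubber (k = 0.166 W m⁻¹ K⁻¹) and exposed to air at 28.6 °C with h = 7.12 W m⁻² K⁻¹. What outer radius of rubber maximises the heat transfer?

For a cylinder, r_cr = k_ins/h = 0.166/7.12 = 0.0233 m = 2.33 cm

r_cr = 2.33 cm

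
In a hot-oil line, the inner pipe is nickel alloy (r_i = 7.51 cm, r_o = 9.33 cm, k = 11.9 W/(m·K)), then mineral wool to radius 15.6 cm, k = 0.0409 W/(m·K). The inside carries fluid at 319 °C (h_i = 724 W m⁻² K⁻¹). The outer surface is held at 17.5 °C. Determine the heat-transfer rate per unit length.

Series thermal resistances, inner to outer:
  R'_conv,in = 1/(2πr h) = 1/(2π·0.0751·724) = 0.002927 m·K/W
  R'_nickel alloy = ln(0.0933/0.0751)/(2πk) = 0.2170/(2π·11.9) = 0.002902 m·K/W
  R'_mineral wool = ln(0.156/0.0933)/(2πk) = 0.5140/(2π·0.0409) = 2.000 m·K/W
ΣR = 0.002927 + 0.002902 + 2.000 = 2.006 m·K/W
Q' = ΔT/ΣR = (319 °C − 17.5 °C)/2.006 = 150 W/m

Q' = 150 W/m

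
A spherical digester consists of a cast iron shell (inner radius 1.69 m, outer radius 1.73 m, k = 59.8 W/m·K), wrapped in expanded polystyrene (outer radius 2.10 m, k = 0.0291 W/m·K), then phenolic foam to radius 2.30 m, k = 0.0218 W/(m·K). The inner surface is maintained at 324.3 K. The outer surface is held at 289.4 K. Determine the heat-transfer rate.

Q = 81.2 W

Series thermal resistances, inner to outer:
  R_cast iron = (1/1.69 − 1/1.73)/(4πk) = 0.01368/(4π·59.8) = 1.821×10^-5 K/W
  R_expanded polystyrene = (1/1.73 − 1/2.10)/(4πk) = 0.1018/(4π·0.0291) = 0.2785 K/W
  R_phenolic foam = (1/2.10 − 1/2.30)/(4πk) = 0.04141/(4π·0.0218) = 0.1512 K/W
ΣR = 1.821×10^-5 + 0.2785 + 0.1512 = 0.4297 K/W
Q = ΔT/ΣR = (324.3 K − 289.4 K)/0.4297 = 81.2 W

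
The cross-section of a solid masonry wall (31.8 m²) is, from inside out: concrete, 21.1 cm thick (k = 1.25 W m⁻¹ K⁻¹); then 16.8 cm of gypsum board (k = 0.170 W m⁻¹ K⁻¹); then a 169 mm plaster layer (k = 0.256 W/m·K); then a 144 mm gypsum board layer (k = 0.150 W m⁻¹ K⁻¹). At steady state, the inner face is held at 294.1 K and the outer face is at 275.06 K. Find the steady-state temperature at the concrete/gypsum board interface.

T = 292.9 K

Series thermal resistances, inner to outer:
  R_concrete = L/(kA) = 0.211/(1.25·31.8) = 0.005308 K/W
  R_gypsum board = L/(kA) = 0.168/(0.170·31.8) = 0.03108 K/W
  R_plaster = L/(kA) = 0.169/(0.256·31.8) = 0.02076 K/W
  R_gypsum board = L/(kA) = 0.144/(0.150·31.8) = 0.03019 K/W
ΣR = 0.005308 + 0.03108 + 0.02076 + 0.03019 = 0.08734 K/W
Q = ΔT/ΣR = (294.1 K − 275.06 K)/0.08734 = 218.0 W
From the inner boundary to the concrete/gypsum board interface, ΣR_partial = 0.005308 K/W.
T_interface = T_in − Q·ΣR_partial = 294.1 K − (218.0)(0.005308) = 292.9 K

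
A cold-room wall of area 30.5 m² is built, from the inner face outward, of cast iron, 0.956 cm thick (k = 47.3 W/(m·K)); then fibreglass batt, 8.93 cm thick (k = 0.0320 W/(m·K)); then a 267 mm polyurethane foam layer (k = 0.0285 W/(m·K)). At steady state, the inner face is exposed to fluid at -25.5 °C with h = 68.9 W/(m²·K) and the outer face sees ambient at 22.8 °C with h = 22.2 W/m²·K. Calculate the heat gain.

Resistance network (inner→outer):
  R_conv,in = 1/(hA) = 1/(68.9·30.5) = 4.759×10^-4 K/W
  R_cast iron = L/(kA) = 0.00956/(47.3·30.5) = 6.627×10^-6 K/W
  R_fibreglass batt = L/(kA) = 0.0893/(0.0320·30.5) = 0.09150 K/W
  R_polyurethane foam = L/(kA) = 0.267/(0.0285·30.5) = 0.3072 K/W
  R_conv,out = 1/(hA) = 1/(22.2·30.5) = 0.001477 K/W
ΣR = 4.759×10^-4 + 6.627×10^-6 + 0.09150 + 0.3072 + 0.001477 = 0.4007 K/W
Q = ΔT/ΣR = (-25.5 °C − 22.8 °C)/0.4007 = -121 W
(Negative Q ⇒ heat flows inward; heat gain = 121 W.)

Q = 121 W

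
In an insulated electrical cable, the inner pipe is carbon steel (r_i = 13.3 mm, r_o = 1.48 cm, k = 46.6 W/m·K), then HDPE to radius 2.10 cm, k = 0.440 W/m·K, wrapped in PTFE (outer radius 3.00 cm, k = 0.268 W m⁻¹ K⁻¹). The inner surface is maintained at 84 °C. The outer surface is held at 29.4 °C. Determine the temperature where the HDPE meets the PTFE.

Treat each layer as a resistance in series:
  R'_carbon steel = ln(0.0148/0.0133)/(2πk) = 0.1069/(2π·46.6) = 3.650×10^-4 m·K/W
  R'_HDPE = ln(0.0210/0.0148)/(2πk) = 0.3499/(2π·0.440) = 0.1266 m·K/W
  R'_PTFE = ln(0.0300/0.0210)/(2πk) = 0.3567/(2π·0.268) = 0.2118 m·K/W
ΣR = 3.650×10^-4 + 0.1266 + 0.2118 = 0.3388 m·K/W
Q' = ΔT/ΣR = (84 °C − 29.4 °C)/0.3388 = 161.2 W/m
From the inner boundary to the HDPE/PTFE interface, ΣR_partial = 0.1270 m·K/W.
T_interface = T_in − Q'·ΣR_partial = 84 °C − (161.2)(0.1270) = 63.5 °C

T = 63.5 °C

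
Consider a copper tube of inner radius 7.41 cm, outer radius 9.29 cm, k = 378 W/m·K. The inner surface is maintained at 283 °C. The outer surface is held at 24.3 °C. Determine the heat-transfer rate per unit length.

Q' = 2πk·ΔT/ln(r₂/r₁) = 2π × 378 × 258.7 / ln(0.0929/0.0741) = 2.72×10^6 W/m

Q' = 2.72×10^6 W/m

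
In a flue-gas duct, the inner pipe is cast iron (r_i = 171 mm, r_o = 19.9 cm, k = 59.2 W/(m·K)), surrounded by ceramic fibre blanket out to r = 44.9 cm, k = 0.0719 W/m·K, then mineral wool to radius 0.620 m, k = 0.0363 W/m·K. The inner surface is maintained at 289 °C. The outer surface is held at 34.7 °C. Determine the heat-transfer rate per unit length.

Q' = 79.1 W/m

Resistance network (inner→outer):
  R'_cast iron = ln(0.199/0.171)/(2πk) = 0.1516/(2π·59.2) = 4.077×10^-4 m·K/W
  R'_ceramic fibre blanket = ln(0.449/0.199)/(2πk) = 0.8137/(2π·0.0719) = 1.801 m·K/W
  R'_mineral wool = ln(0.620/0.449)/(2πk) = 0.3227/(2π·0.0363) = 1.415 m·K/W
ΣR = 4.077×10^-4 + 1.801 + 1.415 = 3.216 m·K/W
Q' = ΔT/ΣR = (289 °C − 34.7 °C)/3.216 = 79.1 W/m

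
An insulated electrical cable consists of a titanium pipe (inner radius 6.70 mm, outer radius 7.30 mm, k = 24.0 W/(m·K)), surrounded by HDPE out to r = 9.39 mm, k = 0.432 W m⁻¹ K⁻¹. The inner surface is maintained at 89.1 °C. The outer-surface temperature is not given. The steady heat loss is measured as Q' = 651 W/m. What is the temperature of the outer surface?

T_out = 28.3 °C

Sum the resistances:
  R'_titanium = ln(0.00730/0.00670)/(2πk) = 0.08577/(2π·24.0) = 5.688×10^-4 m·K/W
  R'_HDPE = ln(0.00939/0.00730)/(2πk) = 0.2518/(2π·0.432) = 0.09276 m·K/W
ΣR = 0.09332 m·K/W
ΔT = Q'·ΣR = 651 × 0.09332 = 60.75 K
Heat flows outward, so T_out = T_in − ΔT = 89.1 − 60.75 = 28.3 °C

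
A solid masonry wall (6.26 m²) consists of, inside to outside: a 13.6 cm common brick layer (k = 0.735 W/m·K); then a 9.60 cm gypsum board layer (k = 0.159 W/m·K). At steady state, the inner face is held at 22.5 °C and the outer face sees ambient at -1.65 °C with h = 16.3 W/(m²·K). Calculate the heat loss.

Resistance network (inner→outer):
  R_common brick = L/(kA) = 0.136/(0.735·6.26) = 0.02956 K/W
  R_gypsum board = L/(kA) = 0.0960/(0.159·6.26) = 0.09645 K/W
  R_conv,out = 1/(hA) = 1/(16.3·6.26) = 0.009800 K/W
ΣR = 0.02956 + 0.09645 + 0.009800 = 0.1358 K/W
Q = ΔT/ΣR = (22.5 °C − -1.65 °C)/0.1358 = 178 W

Q = 178 W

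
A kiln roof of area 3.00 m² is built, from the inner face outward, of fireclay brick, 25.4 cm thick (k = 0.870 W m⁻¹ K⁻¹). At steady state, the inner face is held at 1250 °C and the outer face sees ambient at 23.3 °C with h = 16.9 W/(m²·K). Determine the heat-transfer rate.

Q = 10.5 kW

Treat each layer as a resistance in series:
  R_fireclay brick = L/(kA) = 0.254/(0.870·3.00) = 0.09732 K/W
  R_conv,out = 1/(hA) = 1/(16.9·3.00) = 0.01972 K/W
ΣR = 0.09732 + 0.01972 = 0.1170 K/W
Q = ΔT/ΣR = (1250 °C − 23.3 °C)/0.1170 = 10500 W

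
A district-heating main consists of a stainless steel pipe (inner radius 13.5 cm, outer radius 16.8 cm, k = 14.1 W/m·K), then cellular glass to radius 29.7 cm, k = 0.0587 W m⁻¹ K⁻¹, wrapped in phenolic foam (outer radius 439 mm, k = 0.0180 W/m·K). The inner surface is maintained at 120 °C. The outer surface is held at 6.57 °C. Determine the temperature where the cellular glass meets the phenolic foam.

Resistance network (inner→outer):
  R'_stainless steel = ln(0.168/0.135)/(2πk) = 0.2187/(2π·14.1) = 0.002468 m·K/W
  R'_cellular glass = ln(0.297/0.168)/(2πk) = 0.5698/(2π·0.0587) = 1.545 m·K/W
  R'_phenolic foam = ln(0.439/0.297)/(2πk) = 0.3908/(2π·0.0180) = 3.455 m·K/W
ΣR = 0.002468 + 1.545 + 3.455 = 5.002 m·K/W
Q' = ΔT/ΣR = (120 °C − 6.57 °C)/5.002 = 22.68 W/m
From the inner boundary to the cellular glass/phenolic foam interface, ΣR_partial = 1.547 m·K/W.
T_interface = T_in − Q'·ΣR_partial = 120 °C − (22.68)(1.547) = 84.9 °C

T = 84.9 °C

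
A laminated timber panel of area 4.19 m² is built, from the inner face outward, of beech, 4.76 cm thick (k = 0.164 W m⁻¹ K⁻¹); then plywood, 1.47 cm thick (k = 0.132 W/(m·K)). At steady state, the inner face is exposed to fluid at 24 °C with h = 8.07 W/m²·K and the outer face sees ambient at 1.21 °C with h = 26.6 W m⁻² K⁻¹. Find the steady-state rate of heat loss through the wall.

Q = 170 W

Resistance network (inner→outer):
  R_conv,in = 1/(hA) = 1/(8.07·4.19) = 0.02957 K/W
  R_beech = L/(kA) = 0.0476/(0.164·4.19) = 0.06927 K/W
  R_plywood = L/(kA) = 0.0147/(0.132·4.19) = 0.02658 K/W
  R_conv,out = 1/(hA) = 1/(26.6·4.19) = 0.008972 K/W
ΣR = 0.02957 + 0.06927 + 0.02658 + 0.008972 = 0.1344 K/W
Q = ΔT/ΣR = (24 °C − 1.21 °C)/0.1344 = 170 W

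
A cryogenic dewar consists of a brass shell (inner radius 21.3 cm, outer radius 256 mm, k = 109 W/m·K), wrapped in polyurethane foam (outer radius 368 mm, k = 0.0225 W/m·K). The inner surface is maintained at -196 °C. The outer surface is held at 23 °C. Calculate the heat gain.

Series thermal resistances, inner to outer:
  R_brass = (1/0.213 − 1/0.256)/(4πk) = 0.7886/(4π·109) = 5.757×10^-4 K/W
  R_polyurethane foam = (1/0.256 − 1/0.368)/(4πk) = 1.189/(4π·0.0225) = 4.205 K/W
ΣR = 5.757×10^-4 + 4.205 = 4.206 K/W
Q = ΔT/ΣR = (-196 °C − 23 °C)/4.206 = -52.1 W
(Negative Q ⇒ heat flows inward; heat gain = 52.1 W.)

Q = 52.1 W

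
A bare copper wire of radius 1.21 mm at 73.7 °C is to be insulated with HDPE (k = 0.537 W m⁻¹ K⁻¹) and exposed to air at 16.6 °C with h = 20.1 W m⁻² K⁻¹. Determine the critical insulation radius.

r_cr = 2.67 cm

For a cylinder, r_cr = k_ins/h = 0.537/20.1 = 0.0267 m = 2.67 cm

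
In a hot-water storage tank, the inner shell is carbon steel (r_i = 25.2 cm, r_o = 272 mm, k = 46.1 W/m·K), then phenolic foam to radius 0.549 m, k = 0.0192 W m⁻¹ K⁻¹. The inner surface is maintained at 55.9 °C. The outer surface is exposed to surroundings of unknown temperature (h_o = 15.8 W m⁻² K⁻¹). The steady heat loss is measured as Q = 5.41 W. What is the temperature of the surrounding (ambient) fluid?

Sum the resistances:
  R_carbon steel = (1/0.252 − 1/0.272)/(4πk) = 0.2918/(4π·46.1) = 5.037×10^-4 K/W
  R_phenolic foam = (1/0.272 − 1/0.549)/(4πk) = 1.855/(4π·0.0192) = 7.688 K/W
  R_conv,out = 1/(4πr²h) = 1/(4π·0.549²·15.8) = 0.01671 K/W
ΣR = 7.705 K/W
ΔT = Q·ΣR = 5.41 × 7.705 = 41.68 K
Heat flows outward, so T_out = T_in − ΔT = 55.9 − 41.68 = 14.2 °C

T_out = 14.2 °C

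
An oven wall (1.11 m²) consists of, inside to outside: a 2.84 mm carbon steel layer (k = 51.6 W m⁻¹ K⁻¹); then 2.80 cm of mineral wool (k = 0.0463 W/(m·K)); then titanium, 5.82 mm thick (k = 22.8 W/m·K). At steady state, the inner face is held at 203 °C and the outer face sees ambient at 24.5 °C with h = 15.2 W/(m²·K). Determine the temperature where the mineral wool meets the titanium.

Series thermal resistances, inner to outer:
  R_carbon steel = L/(kA) = 0.00284/(51.6·1.11) = 4.958×10^-5 K/W
  R_mineral wool = L/(kA) = 0.0280/(0.0463·1.11) = 0.5448 K/W
  R_titanium = L/(kA) = 0.00582/(22.8·1.11) = 2.300×10^-4 K/W
  R_conv,out = 1/(hA) = 1/(15.2·1.11) = 0.05927 K/W
ΣR = 4.958×10^-5 + 0.5448 + 2.300×10^-4 + 0.05927 = 0.6043 K/W
Q = ΔT/ΣR = (203 °C − 24.5 °C)/0.6043 = 295.4 W
From the inner boundary to the mineral wool/titanium interface, ΣR_partial = 0.5448 K/W.
T_interface = T_in − Q·ΣR_partial = 203 °C − (295.4)(0.5448) = 42.1 °C

T = 42.1 °C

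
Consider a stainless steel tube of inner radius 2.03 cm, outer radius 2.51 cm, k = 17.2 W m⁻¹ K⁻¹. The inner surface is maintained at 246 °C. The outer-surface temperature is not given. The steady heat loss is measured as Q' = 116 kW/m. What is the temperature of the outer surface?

Series resistances:
  R'_stainless steel = ln(0.0251/0.0203)/(2πk) = 0.2122/(2π·17.2) = 0.001964 m·K/W
ΣR = 0.001964 m·K/W
ΔT = Q'·ΣR = 1.16×10^5 × 0.001964 = 227.8 K
Heat flows outward, so T_out = T_in − ΔT = 246 − 227.8 = 18.2 °C

T_out = 18.2 °C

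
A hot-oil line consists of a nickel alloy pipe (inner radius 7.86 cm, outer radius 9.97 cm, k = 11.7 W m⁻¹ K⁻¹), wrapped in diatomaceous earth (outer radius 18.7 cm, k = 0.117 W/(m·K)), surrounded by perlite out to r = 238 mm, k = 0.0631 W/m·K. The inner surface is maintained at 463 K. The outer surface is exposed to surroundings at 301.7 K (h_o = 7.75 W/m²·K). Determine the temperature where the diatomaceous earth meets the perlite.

Treat each layer as a resistance in series:
  R'_nickel alloy = ln(0.0997/0.0786)/(2πk) = 0.2378/(2π·11.7) = 0.003235 m·K/W
  R'_diatomaceous earth = ln(0.187/0.0997)/(2πk) = 0.6289/(2π·0.117) = 0.8556 m·K/W
  R'_perlite = ln(0.238/0.187)/(2πk) = 0.2412/(2π·0.0631) = 0.6083 m·K/W
  R'_conv,out = 1/(2πr h) = 1/(2π·0.238·7.75) = 0.08629 m·K/W
ΣR = 0.003235 + 0.8556 + 0.6083 + 0.08629 = 1.553 m·K/W
Q' = ΔT/ΣR = (463 K − 301.7 K)/1.553 = 103.9 W/m
From the inner boundary to the diatomaceous earth/perlite interface, ΣR_partial = 0.8588 m·K/W.
T_interface = T_in − Q'·ΣR_partial = 463 K − (103.9)(0.8588) = 374 K

T = 374 K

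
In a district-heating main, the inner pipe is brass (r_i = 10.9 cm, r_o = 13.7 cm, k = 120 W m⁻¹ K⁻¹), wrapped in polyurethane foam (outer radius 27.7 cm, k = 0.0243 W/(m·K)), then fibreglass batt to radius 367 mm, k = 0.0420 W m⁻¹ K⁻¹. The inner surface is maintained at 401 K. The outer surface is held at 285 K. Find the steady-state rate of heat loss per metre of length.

Q' = 20.4 W/m

Resistance network (inner→outer):
  R'_brass = ln(0.137/0.109)/(2πk) = 0.2286/(2π·120) = 3.032×10^-4 m·K/W
  R'_polyurethane foam = ln(0.277/0.137)/(2πk) = 0.7040/(2π·0.0243) = 4.611 m·K/W
  R'_fibreglass batt = ln(0.367/0.277)/(2πk) = 0.2813/(2π·0.0420) = 1.066 m·K/W
ΣR = 3.032×10^-4 + 4.611 + 1.066 = 5.677 m·K/W
Q' = ΔT/ΣR = (401 K − 285 K)/5.677 = 20.4 W/m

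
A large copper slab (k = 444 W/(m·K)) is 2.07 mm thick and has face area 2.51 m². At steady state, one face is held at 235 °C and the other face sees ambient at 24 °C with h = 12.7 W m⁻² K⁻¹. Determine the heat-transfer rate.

Q = 6.73 kW

Treat each layer as a resistance in series:
  R_copper = L/(kA) = 0.00207/(444·2.51) = 1.857×10^-6 K/W
  R_conv,out = 1/(hA) = 1/(12.7·2.51) = 0.03137 K/W
ΣR = 1.857×10^-6 + 0.03137 = 0.03137 K/W
Q = ΔT/ΣR = (235 °C − 24 °C)/0.03137 = 6730 W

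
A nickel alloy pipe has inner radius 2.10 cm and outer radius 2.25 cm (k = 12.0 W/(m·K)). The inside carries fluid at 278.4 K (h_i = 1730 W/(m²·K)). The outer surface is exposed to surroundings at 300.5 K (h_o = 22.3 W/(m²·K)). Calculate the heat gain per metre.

Series thermal resistances, inner to outer:
  R'_conv,in = 1/(2πr h) = 1/(2π·0.0210·1730) = 0.004381 m·K/W
  R'_nickel alloy = ln(0.0225/0.0210)/(2πk) = 0.06899/(2π·12.0) = 9.150×10^-4 m·K/W
  R'_conv,out = 1/(2πr h) = 1/(2π·0.0225·22.3) = 0.3172 m·K/W
ΣR = 0.004381 + 9.150×10^-4 + 0.3172 = 0.3225 m·K/W
Q' = ΔT/ΣR = (278.4 K − 300.5 K)/0.3225 = -68.5 W/m
(Negative Q' ⇒ heat flows inward; heat gain = 68.5 W/m.)

Q' = 68.5 W/m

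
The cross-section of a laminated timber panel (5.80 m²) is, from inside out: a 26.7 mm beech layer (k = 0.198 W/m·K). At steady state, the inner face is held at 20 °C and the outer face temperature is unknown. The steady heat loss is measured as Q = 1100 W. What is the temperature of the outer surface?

T_out = -5.57 °C

Sum the resistances:
  R_beech = L/(kA) = 0.0267/(0.198·5.80) = 0.02325 K/W
ΣR = 0.02325 K/W
ΔT = Q·ΣR = 1100 × 0.02325 = 25.57 K
Heat flows outward, so T_out = T_in − ΔT = 20 − 25.57 = -5.57 °C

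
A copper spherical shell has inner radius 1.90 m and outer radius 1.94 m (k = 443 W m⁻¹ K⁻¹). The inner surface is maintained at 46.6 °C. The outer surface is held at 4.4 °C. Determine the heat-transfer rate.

Q = 4πk·ΔT/(1/r₁ − 1/r₂) = 4π × 443 × 42.2 / (1/1.90 − 1/1.94) = 2.16×10^7 W

Q = 21600 kW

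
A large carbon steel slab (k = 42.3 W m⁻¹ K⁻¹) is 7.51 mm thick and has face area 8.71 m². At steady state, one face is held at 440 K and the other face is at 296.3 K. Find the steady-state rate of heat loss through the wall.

Q = 7.05×10^6 W

Q = kA·ΔT/L = 42.3 × 8.71 × |440 K − 296.3 K| / 0.00751 = 7.05×10^6 W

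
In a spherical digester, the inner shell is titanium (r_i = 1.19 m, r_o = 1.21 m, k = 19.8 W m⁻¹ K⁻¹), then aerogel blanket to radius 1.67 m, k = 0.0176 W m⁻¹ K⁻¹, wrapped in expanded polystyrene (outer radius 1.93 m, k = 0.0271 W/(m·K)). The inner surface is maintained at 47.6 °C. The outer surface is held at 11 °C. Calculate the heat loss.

Q = 28.9 W

Series thermal resistances, inner to outer:
  R_titanium = (1/1.19 − 1/1.21)/(4πk) = 0.01389/(4π·19.8) = 5.582×10^-5 K/W
  R_aerogel blanket = (1/1.21 − 1/1.67)/(4πk) = 0.2276/(4π·0.0176) = 1.029 K/W
  R_expanded polystyrene = (1/1.67 − 1/1.93)/(4πk) = 0.08067/(4π·0.0271) = 0.2369 K/W
ΣR = 5.582×10^-5 + 1.029 + 0.2369 = 1.266 K/W
Q = ΔT/ΣR = (47.6 °C − 11 °C)/1.266 = 28.9 W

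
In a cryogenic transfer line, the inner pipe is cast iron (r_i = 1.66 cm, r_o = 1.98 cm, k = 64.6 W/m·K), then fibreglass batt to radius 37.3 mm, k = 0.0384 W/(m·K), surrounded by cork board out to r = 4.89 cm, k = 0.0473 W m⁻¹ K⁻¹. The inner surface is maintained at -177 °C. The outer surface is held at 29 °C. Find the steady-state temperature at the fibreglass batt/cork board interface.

Resistance network (inner→outer):
  R'_cast iron = ln(0.0198/0.0166)/(2πk) = 0.1763/(2π·64.6) = 4.343×10^-4 m·K/W
  R'_fibreglass batt = ln(0.0373/0.0198)/(2πk) = 0.6333/(2π·0.0384) = 2.625 m·K/W
  R'_cork board = ln(0.0489/0.0373)/(2πk) = 0.2708/(2π·0.0473) = 0.9111 m·K/W
ΣR = 4.343×10^-4 + 2.625 + 0.9111 = 3.537 m·K/W
Q' = ΔT/ΣR = (-177 °C − 29 °C)/3.537 = -58.24 W/m
From the inner boundary to the fibreglass batt/cork board interface, ΣR_partial = 2.625 m·K/W.
T_interface = T_in − Q'·ΣR_partial = -177 °C − (-58.24)(2.625) = -24.1 °C

T = -24.1 °C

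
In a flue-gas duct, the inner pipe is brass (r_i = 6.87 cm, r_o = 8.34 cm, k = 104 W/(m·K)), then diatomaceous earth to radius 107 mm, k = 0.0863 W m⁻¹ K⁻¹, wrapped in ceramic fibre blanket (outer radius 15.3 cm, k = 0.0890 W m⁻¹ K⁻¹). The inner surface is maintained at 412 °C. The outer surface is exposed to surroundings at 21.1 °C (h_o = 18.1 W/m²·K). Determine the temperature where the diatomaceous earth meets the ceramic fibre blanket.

Treat each layer as a resistance in series:
  R'_brass = ln(0.0834/0.0687)/(2πk) = 0.1939/(2π·104) = 2.967×10^-4 m·K/W
  R'_diatomaceous earth = ln(0.107/0.0834)/(2πk) = 0.2492/(2π·0.0863) = 0.4595 m·K/W
  R'_ceramic fibre blanket = ln(0.153/0.107)/(2πk) = 0.3576/(2π·0.0890) = 0.6395 m·K/W
  R'_conv,out = 1/(2πr h) = 1/(2π·0.153·18.1) = 0.05747 m·K/W
ΣR = 2.967×10^-4 + 0.4595 + 0.6395 + 0.05747 = 1.157 m·K/W
Q' = ΔT/ΣR = (412 °C − 21.1 °C)/1.157 = 337.9 W/m
From the inner boundary to the diatomaceous earth/ceramic fibre blanket interface, ΣR_partial = 0.4598 m·K/W.
T_interface = T_in − Q'·ΣR_partial = 412 °C − (337.9)(0.4598) = 257 °C

T = 257 °C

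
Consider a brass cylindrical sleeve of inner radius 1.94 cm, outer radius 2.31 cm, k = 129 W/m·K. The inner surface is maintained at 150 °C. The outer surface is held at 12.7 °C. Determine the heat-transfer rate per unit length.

Q' = 2πk·ΔT/ln(r₂/r₁) = 2π × 129 × 137.3 / ln(0.0231/0.0194) = 6.38×10^5 W/m

Q' = 638 kW/m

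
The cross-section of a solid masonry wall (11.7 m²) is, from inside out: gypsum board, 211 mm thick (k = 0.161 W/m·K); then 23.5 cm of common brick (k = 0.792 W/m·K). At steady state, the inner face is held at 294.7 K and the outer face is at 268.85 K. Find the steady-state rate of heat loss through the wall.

Q = 188 W

Treat each layer as a resistance in series:
  R_gypsum board = L/(kA) = 0.211/(0.161·11.7) = 0.1120 K/W
  R_common brick = L/(kA) = 0.235/(0.792·11.7) = 0.02536 K/W
ΣR = 0.1120 + 0.02536 = 0.1374 K/W
Q = ΔT/ΣR = (294.7 K − 268.85 K)/0.1374 = 188 W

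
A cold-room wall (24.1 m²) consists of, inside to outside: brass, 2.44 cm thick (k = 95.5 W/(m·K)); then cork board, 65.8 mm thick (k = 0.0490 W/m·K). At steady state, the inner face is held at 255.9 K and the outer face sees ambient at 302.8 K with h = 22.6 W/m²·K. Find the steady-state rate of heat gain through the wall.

Treat each layer as a resistance in series:
  R_brass = L/(kA) = 0.0244/(95.5·24.1) = 1.060×10^-5 K/W
  R_cork board = L/(kA) = 0.0658/(0.0490·24.1) = 0.05572 K/W
  R_conv,out = 1/(hA) = 1/(22.6·24.1) = 0.001836 K/W
ΣR = 1.060×10^-5 + 0.05572 + 0.001836 = 0.05757 K/W
Q = ΔT/ΣR = (255.9 K − 302.8 K)/0.05757 = -815 W
(Negative Q ⇒ heat flows inward; heat gain = 815 W.)

Q = 815 W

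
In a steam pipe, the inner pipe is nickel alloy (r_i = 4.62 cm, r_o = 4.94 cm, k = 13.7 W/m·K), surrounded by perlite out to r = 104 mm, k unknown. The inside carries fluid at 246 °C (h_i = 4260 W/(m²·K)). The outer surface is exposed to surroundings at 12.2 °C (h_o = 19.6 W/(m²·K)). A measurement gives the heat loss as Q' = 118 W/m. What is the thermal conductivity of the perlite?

k = 0.0623 W/m·K

ΣR = ΔT/Q' = |246 − 12.2|/118 = 1.981 m·K/W
Known resistances:
  R'_conv,in = 1/(2πr h) = 1/(2π·0.0462·4260) = 8.087×10^-4 m·K/W
  R'_nickel alloy = ln(0.0494/0.0462)/(2πk) = 0.06697/(2π·13.7) = 7.780×10^-4 m·K/W
  R'_conv,out = 1/(2πr h) = 1/(2π·0.104·19.6) = 0.07808 m·K/W
R_perlite = ΣR − ΣR_known = 1.981 − 0.07967 = 1.901 m·K/W
ln(r₂/r₁)/(2πk) = 1.901 ⇒ k = 0.7444/(2π·1.901) = 0.0623 W/m·K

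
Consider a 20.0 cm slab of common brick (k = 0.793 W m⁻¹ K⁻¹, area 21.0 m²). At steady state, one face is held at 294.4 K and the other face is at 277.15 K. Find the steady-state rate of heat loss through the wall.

Q = 1440 W

Q = kA·ΔT/L = 0.793 × 21.0 × |294.4 K − 277.15 K| / 0.200 = 1440 W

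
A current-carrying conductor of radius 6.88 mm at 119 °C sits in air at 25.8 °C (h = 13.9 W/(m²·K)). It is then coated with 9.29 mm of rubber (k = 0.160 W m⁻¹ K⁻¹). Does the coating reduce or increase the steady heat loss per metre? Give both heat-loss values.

increases: 56.0 → 59.8 W/m

Critical radius for a cylinder: r_cr = k/h = 0.0115 m = 1.15 cm.
Outer radius after coating: r₂ = 0.00688 + 0.00929 = 0.01617 m.
r₁ < r_cr < r₂: heat loss rises to a maximum at r_cr then falls. Whether the coating helps depends on whether Q(r₂) has dropped back below Q(r₁).
Bare: R = 1/(2πr₁h) = 1.664 m·K/W; Q = 93.2/1.664 = 56.0 W/m.
Coated: R = R_cond + R_conv = 1.558 m·K/W; Q = 93.2/1.558 = 59.8 W/m.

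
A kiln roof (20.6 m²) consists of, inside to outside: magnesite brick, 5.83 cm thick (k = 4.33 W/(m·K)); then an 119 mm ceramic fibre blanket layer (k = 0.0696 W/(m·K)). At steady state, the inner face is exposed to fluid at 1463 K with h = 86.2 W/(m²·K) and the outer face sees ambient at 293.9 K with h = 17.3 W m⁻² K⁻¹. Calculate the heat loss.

Q = 13.4 kW

Resistance network (inner→outer):
  R_conv,in = 1/(hA) = 1/(86.2·20.6) = 5.632×10^-4 K/W
  R_magnesite brick = L/(kA) = 0.0583/(4.33·20.6) = 6.536×10^-4 K/W
  R_ceramic fibre blanket = L/(kA) = 0.119/(0.0696·20.6) = 0.08300 K/W
  R_conv,out = 1/(hA) = 1/(17.3·20.6) = 0.002806 K/W
ΣR = 5.632×10^-4 + 6.536×10^-4 + 0.08300 + 0.002806 = 0.08702 K/W
Q = ΔT/ΣR = (1463 K − 293.9 K)/0.08702 = 13400 W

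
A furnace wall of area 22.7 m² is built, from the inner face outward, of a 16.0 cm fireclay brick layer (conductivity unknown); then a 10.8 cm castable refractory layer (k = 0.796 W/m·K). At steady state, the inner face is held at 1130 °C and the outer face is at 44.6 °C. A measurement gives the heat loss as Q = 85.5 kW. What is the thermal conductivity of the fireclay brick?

k = 1.05 W/m·K

ΣR = ΔT/Q = |1130 − 44.6|/85500 = 0.01269 K/W
Known resistances:
  R_castable refractory = L/(kA) = 0.108/(0.796·22.7) = 0.005977 K/W
R_fireclay brick = ΣR − ΣR_known = 0.01269 − 0.005977 = 0.006713 K/W
L/(kA) = 0.006713 ⇒ k = 0.160/(0.006713·22.7) = 1.05 W/m·K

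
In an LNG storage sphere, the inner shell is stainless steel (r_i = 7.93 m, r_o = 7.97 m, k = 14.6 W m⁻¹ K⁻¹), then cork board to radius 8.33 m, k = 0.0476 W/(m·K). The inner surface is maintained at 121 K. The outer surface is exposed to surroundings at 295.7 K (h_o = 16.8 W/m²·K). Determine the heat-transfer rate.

Treat each layer as a resistance in series:
  R_stainless steel = (1/7.93 − 1/7.97)/(4πk) = 6.329×10^-4/(4π·14.6) = 3.450×10^-6 K/W
  R_cork board = (1/7.97 − 1/8.33)/(4πk) = 0.005422/(4π·0.0476) = 0.009065 K/W
  R_conv,out = 1/(4πr²h) = 1/(4π·8.33²·16.8) = 6.826×10^-5 K/W
ΣR = 3.450×10^-6 + 0.009065 + 6.826×10^-5 = 0.009137 K/W
Q = ΔT/ΣR = (121 K − 295.7 K)/0.009137 = -19100 W
(Negative Q ⇒ heat flows inward; heat gain = 19100 W.)

Q = 19.1 kW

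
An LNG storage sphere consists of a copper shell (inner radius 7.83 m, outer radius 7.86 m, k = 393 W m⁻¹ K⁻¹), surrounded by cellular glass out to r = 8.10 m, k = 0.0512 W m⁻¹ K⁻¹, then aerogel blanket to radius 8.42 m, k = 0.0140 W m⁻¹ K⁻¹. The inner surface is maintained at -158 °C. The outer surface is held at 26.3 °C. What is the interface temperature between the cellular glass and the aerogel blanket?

Treat each layer as a resistance in series:
  R_copper = (1/7.83 − 1/7.86)/(4πk) = 4.875×10^-4/(4π·393) = 9.870×10^-8 K/W
  R_cellular glass = (1/7.86 − 1/8.10)/(4πk) = 0.003770/(4π·0.0512) = 0.005859 K/W
  R_aerogel blanket = (1/8.10 − 1/8.42)/(4πk) = 0.004692/(4π·0.0140) = 0.02667 K/W
ΣR = 9.870×10^-8 + 0.005859 + 0.02667 = 0.03253 K/W
Q = ΔT/ΣR = (-158 °C − 26.3 °C)/0.03253 = -5666 W
From the inner boundary to the cellular glass/aerogel blanket interface, ΣR_partial = 0.005859 K/W.
T_interface = T_in − Q·ΣR_partial = -158 °C − (-5666)(0.005859) = -125 °C

T = -125 °C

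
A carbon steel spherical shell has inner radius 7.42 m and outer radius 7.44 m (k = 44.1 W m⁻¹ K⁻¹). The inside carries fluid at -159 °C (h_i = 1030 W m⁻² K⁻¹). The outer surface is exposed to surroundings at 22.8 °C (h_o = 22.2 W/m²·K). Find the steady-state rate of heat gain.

Series thermal resistances, inner to outer:
  R_conv,in = 1/(4πr²h) = 1/(4π·7.42²·1030) = 1.403×10^-6 K/W
  R_carbon steel = (1/7.42 − 1/7.44)/(4πk) = 3.623×10^-4/(4π·44.1) = 6.537×10^-7 K/W
  R_conv,out = 1/(4πr²h) = 1/(4π·7.44²·22.2) = 6.476×10^-5 K/W
ΣR = 1.403×10^-6 + 6.537×10^-7 + 6.476×10^-5 = 6.682×10^-5 K/W
Q = ΔT/ΣR = (-159 °C − 22.8 °C)/6.682×10^-5 = -2.72×10^6 W
(Negative Q ⇒ heat flows inward; heat gain = 2.72×10^6 W.)

Q = 2720 kW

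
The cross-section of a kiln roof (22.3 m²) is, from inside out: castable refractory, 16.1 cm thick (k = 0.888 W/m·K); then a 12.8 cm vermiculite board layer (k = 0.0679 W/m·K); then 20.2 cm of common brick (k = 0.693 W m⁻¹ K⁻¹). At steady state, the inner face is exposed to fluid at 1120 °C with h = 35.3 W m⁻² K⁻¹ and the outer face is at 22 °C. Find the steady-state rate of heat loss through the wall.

Treat each layer as a resistance in series:
  R_conv,in = 1/(hA) = 1/(35.3·22.3) = 0.001270 K/W
  R_castable refractory = L/(kA) = 0.161/(0.888·22.3) = 0.008130 K/W
  R_vermiculite board = L/(kA) = 0.128/(0.0679·22.3) = 0.08453 K/W
  R_common brick = L/(kA) = 0.202/(0.693·22.3) = 0.01307 K/W
ΣR = 0.001270 + 0.008130 + 0.08453 + 0.01307 = 0.1070 K/W
Q = ΔT/ΣR = (1120 °C − 22 °C)/0.1070 = 10300 W

Q = 10300 W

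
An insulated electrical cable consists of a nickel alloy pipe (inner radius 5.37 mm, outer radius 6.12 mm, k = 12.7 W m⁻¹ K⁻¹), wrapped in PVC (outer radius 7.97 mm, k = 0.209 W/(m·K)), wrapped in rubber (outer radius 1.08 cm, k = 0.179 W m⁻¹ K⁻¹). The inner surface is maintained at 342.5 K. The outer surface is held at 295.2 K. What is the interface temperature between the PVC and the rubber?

Resistance network (inner→outer):
  R'_nickel alloy = ln(0.00612/0.00537)/(2πk) = 0.1307/(2π·12.7) = 0.001638 m·K/W
  R'_PVC = ln(0.00797/0.00612)/(2πk) = 0.2641/(2π·0.209) = 0.2011 m·K/W
  R'_rubber = ln(0.0108/0.00797)/(2πk) = 0.3039/(2π·0.179) = 0.2702 m·K/W
ΣR = 0.001638 + 0.2011 + 0.2702 = 0.4729 m·K/W
Q' = ΔT/ΣR = (342.5 K − 295.2 K)/0.4729 = 100.0 W/m
From the inner boundary to the PVC/rubber interface, ΣR_partial = 0.2027 m·K/W.
T_interface = T_in − Q'·ΣR_partial = 342.5 K − (100.0)(0.2027) = 322.2 K

T = 322.2 K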